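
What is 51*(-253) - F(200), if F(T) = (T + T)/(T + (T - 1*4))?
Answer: -1277497/99 ≈ -12904.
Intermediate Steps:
F(T) = 2*T/(-4 + 2*T) (F(T) = (2*T)/(T + (T - 4)) = (2*T)/(T + (-4 + T)) = (2*T)/(-4 + 2*T) = 2*T/(-4 + 2*T))
51*(-253) - F(200) = 51*(-253) - 200/(-2 + 200) = -12903 - 200/198 = -12903 - 1*100/99 = -12903 - 100/99 = -1277497/99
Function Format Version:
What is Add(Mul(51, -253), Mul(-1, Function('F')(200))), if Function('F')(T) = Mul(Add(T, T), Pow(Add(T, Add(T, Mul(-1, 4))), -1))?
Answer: Rational(-1277497, 99) ≈ -12904.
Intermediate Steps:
Function('F')(T) = Mul(2, T, Pow(Add(-4, Mul(2, T)), -1)) (Function('F')(T) = Mul(Mul(2, T), Pow(Add(T, Add(T, -4)), -1)) = Mul(Mul(2, T), Pow(Add(T, Add(-4, T)), -1)) = Mul(Mul(2, T), Pow(Add(-4, Mul(2, T)), -1)) = Mul(2, T, Pow(Add(-4, Mul(2, T)), -1)))
Add(Mul(51, -253), Mul(-1, Function('F')(200))) = Add(Mul(51, -253), Mul(-1, Mul(200, Pow(Add(-2, 200), -1)))) = Add(-12903, Mul(-1, Mul(200, Pow(198, -1)))) = Add(-12903, Mul(-1, Mul(200, Rational(1, 198)))) = Add(-12903, Mul(-1, Rational(100, 99))) = Add(-12903, Rational(-100, 99)) = Rational(-1277497, 99)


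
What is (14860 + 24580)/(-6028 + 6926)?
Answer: 19720/449 ≈ 43.920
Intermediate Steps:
(14860 + 24580)/(-6028 + 6926) = 39440/898 = 39440*(1/898) = 19720/449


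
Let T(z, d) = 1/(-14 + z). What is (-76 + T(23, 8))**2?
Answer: 466489/81 ≈ 5759.1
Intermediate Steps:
(-76 + T(23, 8))**2 = (-76 + 1/(-14 + 23))**2 = (-76 + 1/9)**2 = (-683/9)**2 = 466489/81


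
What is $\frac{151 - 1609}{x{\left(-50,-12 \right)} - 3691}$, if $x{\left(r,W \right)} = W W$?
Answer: $\frac{1458}{3547} \approx 0.41105$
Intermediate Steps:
$x{\left(r,W \right)} = W^{2}$
$\frac{151 - 1609}{x{\left(-50,-12 \right)} - 3691} = \frac{151 - 1609}{\left(-12\right)^{2} - 3691} = - \frac{1458}{144 - 3691} = - \frac{1458}{-3547} = \left(-1458\right) \left(- \frac{1}{3547}\right) = \frac{1458}{3547}$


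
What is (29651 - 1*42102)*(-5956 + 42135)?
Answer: -450464729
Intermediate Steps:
(29651 - 1*42102)*(-5956 + 42135) = (29651 - 42102)*36179 = -12451*36179 = -450464729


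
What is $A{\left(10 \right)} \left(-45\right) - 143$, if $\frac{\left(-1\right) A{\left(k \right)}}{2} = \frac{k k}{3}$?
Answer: $2857$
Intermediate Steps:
$A{\left(k \right)} = - \frac{2 k^{2}}{3}$ ($A{\left(k \right)} = - 2 \frac{k k}{3} = - 2 k^{2} \cdot \frac{1}{3} = - 2 \frac{k^{2}}{3} = - \frac{2 k^{2}}{3}$)
$A{\left(10 \right)} \left(-45\right) - 143 = - \frac{2 \cdot 10^{2}}{3} \left(-45\right) - 143 = \left(- \frac{2}{3}\right) 100 \left(-45\right) - 143 = \left(- \frac{200}{3}\right) \left(-45\right) - 143 = 3000 - 143 = 2857$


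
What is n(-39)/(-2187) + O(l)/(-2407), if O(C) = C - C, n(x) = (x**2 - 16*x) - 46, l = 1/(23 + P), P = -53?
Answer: -2099/2187 ≈ -0.95976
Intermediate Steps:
l = -1/30 (l = 1/(23 - 53) = 1/(-30) = -1/30 ≈ -0.033333)
n(x) = -46 + x**2 - 16*x
O(C) = 0
n(-39)/(-2187) + O(l)/(-2407) = (-46 + (-39)**2 - 16*(-39))/(-2187) + 0/(-2407) = (-46 + 1521 + 624)*(-1/2187) + 0*(-1/2407) = 2099*(-1/2187) + 0 = -2099/2187 + 0 = -2099/2187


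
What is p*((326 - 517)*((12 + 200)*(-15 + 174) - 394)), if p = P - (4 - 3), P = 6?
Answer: -31814870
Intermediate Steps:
p = 5 (p = 6 - (4 - 3) = 6 - 1*1 = 6 - 1 = 5)
p*((326 - 517)*((12 + 200)*(-15 + 174) - 394)) = 5*((326 - 517)*((12 + 200)*(-15 + 174) - 394)) = 5*(-191*(212*159 - 394)) = 5*(-191*(33708 - 394)) = 5*(-191*33314) = 5*(-6362974) = -31814870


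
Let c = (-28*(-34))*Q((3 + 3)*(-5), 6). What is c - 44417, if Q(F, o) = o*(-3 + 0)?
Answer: -61553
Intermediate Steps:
Q(F, o) = -3*o (Q(F, o) = o*(-3) = -3*o)
c = -17136 (c = (-28*(-34))*(-3*6) = 952*(-18) = -17136)
c - 44417 = -17136 - 44417 = -61553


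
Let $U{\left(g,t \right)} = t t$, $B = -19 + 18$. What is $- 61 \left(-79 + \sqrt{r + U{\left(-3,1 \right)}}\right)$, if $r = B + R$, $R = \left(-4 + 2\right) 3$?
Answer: $4819 - 61 i \sqrt{6} \approx 4819.0 - 149.42 i$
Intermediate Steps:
$B = -1$
$R = -6$ ($R = \left(-2\right) 3 = -6$)
$U{\left(g,t \right)} = t^{2}$
$r = -7$ ($r = -1 - 6 = -7$)
$- 61 \left(-79 + \sqrt{r + U{\left(-3,1 \right)}}\right) = - 61 \left(-79 + \sqrt{-7 + 1^{2}}\right) = - 61 \left(-79 + \sqrt{-7 + 1}\right) = - 61 \left(-79 + \sqrt{-6}\right) = - 61 \left(-79 + i \sqrt{6}\right) = 4819 - 61 i \sqrt{6}$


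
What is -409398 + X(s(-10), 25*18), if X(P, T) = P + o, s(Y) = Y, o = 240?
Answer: -409168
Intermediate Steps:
X(P, T) = 240 + P (X(P, T) = P + 240 = 240 + P)
-409398 + X(s(-10), 25*18) = -409398 + (240 - 10) = -409398 + 230 = -409168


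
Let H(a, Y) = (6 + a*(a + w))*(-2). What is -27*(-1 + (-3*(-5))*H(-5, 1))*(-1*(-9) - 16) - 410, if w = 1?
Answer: -148019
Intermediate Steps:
H(a, Y) = -12 - 2*a*(1 + a) (H(a, Y) = (6 + a*(a + 1))*(-2) = (6 + a*(1 + a))*(-2) = -12 - 2*a*(1 + a))
-27*(-1 + (-3*(-5))*H(-5, 1))*(-1*(-9) - 16) - 410 = -27*(-1 + (-3*(-5))*(-12 - 2*(-5) - 2*(-5)²))*(-1*(-9) - 16) - 410 = -27*(-1 + 15*(-12 + 10 - 2*25))*(9 - 16) - 410 = -27*(-1 + 15*(-12 + 10 - 50))*(-7) - 410 = -27*(-1 + 15*(-52))*(-7) - 410 = -27*(-1 - 780)*(-7) - 410 = -(-21087)*(-7) - 410 = -27*5467 - 410 = -147609 - 410 = -148019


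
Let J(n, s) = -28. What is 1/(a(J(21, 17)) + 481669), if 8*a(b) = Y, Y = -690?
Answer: 4/1926331 ≈ 2.0765e-6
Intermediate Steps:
a(b) = -345/4 (a(b) = (⅛)*(-690) = -345/4)
1/(a(J(21, 17)) + 481669) = 1/(-345/4 + 481669) = 1/(1926331/4) = 4/1926331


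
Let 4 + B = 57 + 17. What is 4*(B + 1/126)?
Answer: 17642/63 ≈ 280.03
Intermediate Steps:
B = 70 (B = -4 + (57 + 17) = -4 + 74 = 70)
4*(B + 1/126) = 4*(70 + 1/126) = 4*(8821/126) = 17642/63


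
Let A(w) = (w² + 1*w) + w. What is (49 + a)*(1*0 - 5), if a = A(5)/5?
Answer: -280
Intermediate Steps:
A(w) = w² + 2*w (A(w) = (w² + w) + w = (w + w²) + w = w² + 2*w)
a = 7 (a = (5*(2 + 5))/5 = (5*7)*(⅕) = 35*(⅕) = 7)
(49 + a)*(1*0 - 5) = (49 + 7)*(1*0 - 5) = 56*(0 - 5) = 56*(-5) = -280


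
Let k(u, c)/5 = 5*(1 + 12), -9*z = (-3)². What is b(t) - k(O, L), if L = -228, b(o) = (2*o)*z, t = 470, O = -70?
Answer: -1265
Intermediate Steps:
z = -1 (z = -⅑*(-3)² = -⅑*9 = -1)
b(o) = -2*o (b(o) = (2*o)*(-1) = -2*o)
k(u, c) = 325 (k(u, c) = 5*(5*(1 + 12)) = 5*(5*13) = 5*65 = 325)
b(t) - k(O, L) = -2*470 - 1*325 = -940 - 325 = -1265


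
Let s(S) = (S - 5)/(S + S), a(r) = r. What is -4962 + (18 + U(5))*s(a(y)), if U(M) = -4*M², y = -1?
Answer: -5208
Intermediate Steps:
s(S) = (-5 + S)/(2*S) (s(S) = (-5 + S)/((2*S)) = (-5 + S)*(1/(2*S)) = (-5 + S)/(2*S))
-4962 + (18 + U(5))*s(a(y)) = -4962 + (18 - 4*5²)*((½)*(-5 - 1)/(-1)) = -4962 + (18 - 4*25)*((½)*(-1)*(-6)) = -4962 + (18 - 100)*3 = -4962 - 82*3 = -4962 - 246 = -5208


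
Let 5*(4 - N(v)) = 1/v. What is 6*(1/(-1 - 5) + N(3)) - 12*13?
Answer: -667/5 ≈ -133.40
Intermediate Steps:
N(v) = 4 - 1/(5*v)
6*(1/(-1 - 5) + N(3)) - 12*13 = 6*(1/(-1 - 5) + (4 - ⅕/3)) - 12*13 = 6*(1/(-6) + (4 - ⅕*⅓)) - 156 = 6*(-⅙ + (4 - 1/15)) - 156 = 6*(-⅙ + 59/15) - 156 = 6*(113/30) - 156 = 113/5 - 156 = -667/5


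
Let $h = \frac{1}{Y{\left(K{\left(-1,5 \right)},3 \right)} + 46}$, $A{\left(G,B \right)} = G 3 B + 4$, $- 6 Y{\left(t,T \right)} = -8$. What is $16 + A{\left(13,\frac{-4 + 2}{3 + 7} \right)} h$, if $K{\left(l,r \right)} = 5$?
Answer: $\frac{11303}{710} \approx 15.92$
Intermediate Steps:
$Y{\left(t,T \right)} = \frac{4}{3}$ ($Y{\left(t,T \right)} = \left(- \frac{1}{6}\right) \left(-8\right) = \frac{4}{3}$)
$A{\left(G,B \right)} = 4 + 3 B G$ ($A{\left(G,B \right)} = 3 G B + 4 = 3 B G + 4 = 4 + 3 B G$)
$h = \frac{3}{142}$ ($h = \frac{1}{\frac{4}{3} + 46} = \frac{1}{\frac{142}{3}} = \frac{3}{142} \approx 0.021127$)
$16 + A{\left(13,\frac{-4 + 2}{3 + 7} \right)} h = 16 + \left(4 + 3 \frac{-4 + 2}{3 + 7} \cdot 13\right) \frac{3}{142} = 16 + \left(4 + 3 \left(- \frac{2}{10}\right) 13\right) \frac{3}{142} = 16 + \left(4 + 3 \left(\left(-2\right) \frac{1}{10}\right) 13\right) \frac{3}{142} = 16 + \left(4 + 3 \left(- \frac{1}{5}\right) 13\right) \frac{3}{142} = 16 + \left(4 - \frac{39}{5}\right) \frac{3}{142} = 16 - \frac{57}{710} = \frac{11303}{710}$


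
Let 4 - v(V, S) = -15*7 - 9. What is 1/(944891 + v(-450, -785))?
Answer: 1/945009 ≈ 1.0582e-6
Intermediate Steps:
v(V, S) = 118 (v(V, S) = 4 - (-15*7 - 9) = 4 - (-105 - 9) = 4 - 1*(-114) = 4 + 114 = 118)
1/(944891 + v(-450, -785)) = 1/(944891 + 118) = 1/945009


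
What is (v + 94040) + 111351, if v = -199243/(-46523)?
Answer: 9555604736/46523 ≈ 2.0540e+5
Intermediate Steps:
v = 199243/46523 (v = -199243*(-1/46523) = 199243/46523 ≈ 4.2827)
(v + 94040) + 111351 = (199243/46523 + 94040) + 111351 = 4375222163/46523 + 111351 = 9555604736/46523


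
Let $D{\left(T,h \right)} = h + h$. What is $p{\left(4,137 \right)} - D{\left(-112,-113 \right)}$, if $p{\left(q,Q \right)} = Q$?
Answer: $363$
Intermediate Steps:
$D{\left(T,h \right)} = 2 h$
$p{\left(4,137 \right)} - D{\left(-112,-113 \right)} = 137 - 2 \left(-113\right) = 137 - -226 = 137 + 226 = 363$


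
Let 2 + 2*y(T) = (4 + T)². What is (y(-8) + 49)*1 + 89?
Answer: 145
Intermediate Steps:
y(T) = -1 + (4 + T)²/2
(y(-8) + 49)*1 + 89 = ((-1 + (4 - 8)²/2) + 49)*1 + 89 = ((-1 + (½)*(-4)²) + 49)*1 + 89 = ((-1 + (½)*16) + 49)*1 + 89 = ((-1 + 8) + 49)*1 + 89 = (7 + 49)*1 + 89 = 56*1 + 89 = 56 + 89 = 145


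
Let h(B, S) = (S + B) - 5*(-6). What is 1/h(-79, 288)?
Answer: 1/239 ≈ 0.0041841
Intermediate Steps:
h(B, S) = 30 + B + S (h(B, S) = (B + S) + 30 = 30 + B + S)
1/h(-79, 288) = 1/(30 - 79 + 288) = 1/239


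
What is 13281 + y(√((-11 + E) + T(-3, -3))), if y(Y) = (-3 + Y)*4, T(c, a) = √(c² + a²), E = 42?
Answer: 13269 + 4*√(31 + 3*√2) ≈ 13293.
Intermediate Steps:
T(c, a) = √(a² + c²)
y(Y) = -12 + 4*Y
13281 + y(√((-11 + E) + T(-3, -3))) = 13281 + (-12 + 4*√((-11 + 42) + √((-3)² + (-3)²))) = 13281 + (-12 + 4*√(31 + √(9 + 9))) = 13281 + (-12 + 4*√(31 + √18)) = 13281 + (-12 + 4*√(31 + 3*√2)) = 13269 + 4*√(31 + 3*√2)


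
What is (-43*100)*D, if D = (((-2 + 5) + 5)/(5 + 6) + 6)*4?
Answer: -1272800/11 ≈ -1.1571e+5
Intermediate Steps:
D = 296/11 (D = ((3 + 5)/11 + 6)*4 = (8*(1/11) + 6)*4 = (8/11 + 6)*4 = (74/11)*4 = 296/11 ≈ 26.909)
(-43*100)*D = -43*100*(296/11) = -4300*296/11 = -1272800/11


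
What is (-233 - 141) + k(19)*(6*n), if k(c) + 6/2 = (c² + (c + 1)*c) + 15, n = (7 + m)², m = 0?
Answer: 221008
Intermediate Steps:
n = 49 (n = (7 + 0)² = 7² = 49)
k(c) = 12 + c² + c*(1 + c) (k(c) = -3 + ((c² + (c + 1)*c) + 15) = -3 + ((c² + (1 + c)*c) + 15) = -3 + ((c² + c*(1 + c)) + 15) = -3 + (15 + c² + c*(1 + c)) = 12 + c² + c*(1 + c))
(-233 - 141) + k(19)*(6*n) = (-233 - 141) + (12 + 19 + 2*19²)*(6*49) = -374 + (12 + 19 + 2*361)*294 = -374 + (12 + 19 + 722)*294 = -374 + 753*294 = -374 + 221382 = 221008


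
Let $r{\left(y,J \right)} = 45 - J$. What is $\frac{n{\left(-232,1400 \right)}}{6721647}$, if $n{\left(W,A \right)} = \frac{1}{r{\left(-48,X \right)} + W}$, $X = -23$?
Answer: $- \frac{1}{1102350108} \approx -9.0715 \cdot 10^{-10}$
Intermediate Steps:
$n{\left(W,A \right)} = \frac{1}{68 + W}$ ($n{\left(W,A \right)} = \frac{1}{\left(45 - -23\right) + W} = \frac{1}{\left(45 + 23\right) + W} = \frac{1}{68 + W}$)
$\frac{n{\left(-232,1400 \right)}}{6721647} = \frac{1}{\left(68 - 232\right) 6721647} = \frac{1}{-164} \cdot \frac{1}{6721647} = \left(- \frac{1}{164}\right) \frac{1}{6721647} = - \frac{1}{1102350108}$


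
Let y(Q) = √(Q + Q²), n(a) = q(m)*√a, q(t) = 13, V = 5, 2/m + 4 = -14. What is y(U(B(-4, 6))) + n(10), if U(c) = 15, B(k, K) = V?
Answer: 4*√15 + 13*√10 ≈ 56.602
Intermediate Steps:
m = -⅑ (m = 2/(-4 - 14) = 2/(-18) = 2*(-1/18) = -⅑ ≈ -0.11111)
B(k, K) = 5
n(a) = 13*√a
y(U(B(-4, 6))) + n(10) = √(15*(1 + 15)) + 13*√10 = √(15*16) + 13*√10 = √240 + 13*√10 = 4*√15 + 13*√10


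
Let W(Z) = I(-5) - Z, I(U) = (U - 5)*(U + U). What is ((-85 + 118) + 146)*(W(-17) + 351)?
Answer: 83772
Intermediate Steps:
I(U) = 2*U*(-5 + U) (I(U) = (-5 + U)*(2*U) = 2*U*(-5 + U))
W(Z) = 100 - Z (W(Z) = 2*(-5)*(-5 - 5) - Z = 2*(-5)*(-10) - Z = 100 - Z)
((-85 + 118) + 146)*(W(-17) + 351) = ((-85 + 118) + 146)*((100 - 1*(-17)) + 351) = (33 + 146)*((100 + 17) + 351) = 179*(117 + 351) = 179*468 = 83772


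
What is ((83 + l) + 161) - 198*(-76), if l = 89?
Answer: 15381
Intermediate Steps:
((83 + l) + 161) - 198*(-76) = ((83 + 89) + 161) - 198*(-76) = (172 + 161) + 15048 = 333 + 15048 = 15381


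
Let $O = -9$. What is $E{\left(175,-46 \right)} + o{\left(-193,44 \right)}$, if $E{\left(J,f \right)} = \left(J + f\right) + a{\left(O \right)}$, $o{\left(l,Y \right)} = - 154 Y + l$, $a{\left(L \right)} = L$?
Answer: $-6849$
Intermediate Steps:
$o{\left(l,Y \right)} = l - 154 Y$
$E{\left(J,f \right)} = -9 + J + f$ ($E{\left(J,f \right)} = \left(J + f\right) - 9 = -9 + J + f$)
$E{\left(175,-46 \right)} + o{\left(-193,44 \right)} = \left(-9 + 175 - 46\right) - 6969 = 120 - 6969 = -6849$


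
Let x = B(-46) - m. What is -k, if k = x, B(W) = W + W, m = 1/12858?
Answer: 1182937/12858 ≈ 92.000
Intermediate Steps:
m = 1/12858 ≈ 7.7773e-5
B(W) = 2*W
x = -1182937/12858 (x = 2*(-46) - 1*1/12858 = -92 - 1/12858 = -1182937/12858 ≈ -92.000)
k = -1182937/12858 ≈ -92.000
-k = -1*(-1182937/12858) = 1182937/12858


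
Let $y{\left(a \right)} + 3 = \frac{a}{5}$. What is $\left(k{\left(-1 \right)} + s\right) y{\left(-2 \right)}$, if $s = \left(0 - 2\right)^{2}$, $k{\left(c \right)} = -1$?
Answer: $- \frac{51}{5} \approx -10.2$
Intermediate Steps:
$s = 4$ ($s = \left(-2\right)^{2} = 4$)
$y{\left(a \right)} = -3 + \frac{a}{5}$
$\left(k{\left(-1 \right)} + s\right) y{\left(-2 \right)} = \left(-1 + 4\right) \left(-3 + \frac{1}{5} \left(-2\right)\right) = 3 \left(-3 - \frac{2}{5}\right) = 3 \left(- \frac{17}{5}\right) = - \frac{51}{5}$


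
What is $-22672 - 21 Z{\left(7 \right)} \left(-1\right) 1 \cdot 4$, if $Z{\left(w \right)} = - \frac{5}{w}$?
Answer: $-22732$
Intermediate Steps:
$-22672 - 21 Z{\left(7 \right)} \left(-1\right) 1 \cdot 4 = -22672 - 21 \left(- \frac{5}{7}\right) \left(-1\right) 1 \cdot 4 = -22672 - 21 \left(\left(-5\right) \frac{1}{7}\right) \left(\left(-1\right) 4\right) = -22672 - 21 \left(- \frac{5}{7}\right) \left(-4\right) = -22672 - \left(-15\right) \left(-4\right) = -22672 - 60 = -22732$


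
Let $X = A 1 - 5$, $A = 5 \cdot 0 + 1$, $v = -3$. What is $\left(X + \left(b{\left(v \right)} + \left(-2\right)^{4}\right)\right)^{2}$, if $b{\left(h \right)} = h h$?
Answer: $441$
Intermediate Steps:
$A = 1$ ($A = 0 + 1 = 1$)
$X = -4$ ($X = 1 \cdot 1 - 5 = 1 - 5 = -4$)
$b{\left(h \right)} = h^{2}$
$\left(X + \left(b{\left(v \right)} + \left(-2\right)^{4}\right)\right)^{2} = \left(-4 + \left(\left(-3\right)^{2} + \left(-2\right)^{4}\right)\right)^{2} = \left(-4 + \left(9 + 16\right)\right)^{2} = \left(-4 + 25\right)^{2} = 21^{2} = 441$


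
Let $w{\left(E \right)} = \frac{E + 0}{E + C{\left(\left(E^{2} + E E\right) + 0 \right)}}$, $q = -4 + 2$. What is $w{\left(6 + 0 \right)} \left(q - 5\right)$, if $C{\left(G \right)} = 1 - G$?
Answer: $\frac{42}{65} \approx 0.64615$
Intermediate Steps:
$q = -2$
$w{\left(E \right)} = \frac{E}{1 + E - 2 E^{2}}$ ($w{\left(E \right)} = \frac{E + 0}{E - \left(-1 + E^{2} + E E\right)} = \frac{E}{E - \left(-1 + 2 E^{2}\right)} = \frac{E}{1 + E - 2 E^{2}}$)
$w{\left(6 + 0 \right)} \left(q - 5\right) = \frac{6 + 0}{1 + \left(6 + 0\right) - 2 \left(6 + 0\right)^{2}} \left(-2 - 5\right) = \frac{6}{1 + 6 - 2 \cdot 6^{2}} \left(-7\right) = \frac{6}{1 + 6 - 72} \left(-7\right) = \frac{6}{-65} \left(-7\right) = 6 \left(- \frac{1}{65}\right) \left(-7\right) = \left(- \frac{6}{65}\right) \left(-7\right) = \frac{42}{65}$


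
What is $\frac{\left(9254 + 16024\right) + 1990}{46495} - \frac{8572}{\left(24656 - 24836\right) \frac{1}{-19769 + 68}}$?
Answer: $- \frac{513198033}{547} \approx -9.3821 \cdot 10^{5}$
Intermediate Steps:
$\frac{\left(9254 + 16024\right) + 1990}{46495} - \frac{8572}{\left(24656 - 24836\right) \frac{1}{-19769 + 68}} = \left(25278 + 1990\right) \frac{1}{46495} - \frac{8572}{\left(-180\right) \frac{1}{-19701}} = 27268 \cdot \frac{1}{46495} - \frac{8572}{\left(-180\right) \left(- \frac{1}{19701}\right)} = \frac{1604}{2735} - \frac{8572}{\frac{20}{2189}} = \frac{1604}{2735} - \frac{4691027}{5} = - \frac{513198033}{547}$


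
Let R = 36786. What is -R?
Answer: -36786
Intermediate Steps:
-R = -1*36786 = -36786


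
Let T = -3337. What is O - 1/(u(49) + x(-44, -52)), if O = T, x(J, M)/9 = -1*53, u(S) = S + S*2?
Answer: -1101209/330 ≈ -3337.0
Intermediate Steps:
u(S) = 3*S (u(S) = S + 2*S = 3*S)
x(J, M) = -477 (x(J, M) = 9*(-1*53) = 9*(-53) = -477)
O = -3337
O - 1/(u(49) + x(-44, -52)) = -3337 - 1/(3*49 - 477) = -3337 - 1/(147 - 477) = -3337 - 1/(-330) = -3337 - 1*(-1/330) = -3337 + 1/330 = -1101209/330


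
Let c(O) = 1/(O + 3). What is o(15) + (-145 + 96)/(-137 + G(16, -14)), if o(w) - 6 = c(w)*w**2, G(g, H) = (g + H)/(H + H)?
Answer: 72375/3838 ≈ 18.857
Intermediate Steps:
G(g, H) = (H + g)/(2*H) (G(g, H) = (H + g)/((2*H)) = (H + g)*(1/(2*H)) = (H + g)/(2*H))
c(O) = 1/(3 + O)
o(w) = 6 + w**2/(3 + w)
o(15) + (-145 + 96)/(-137 + G(16, -14)) = (18 + 15**2 + 6*15)/(3 + 15) + (-145 + 96)/(-137 + (1/2)*(-14 + 16)/(-14)) = (18 + 225 + 90)/18 - 49/(-137 + (1/2)*(-1/14)*2) = (1/18)*333 - 49/(-137 - 1/14) = 37/2 - 49/(-1919/14) = 37/2 - 49*(-14/1919) = 37/2 + 686/1919 = 72375/3838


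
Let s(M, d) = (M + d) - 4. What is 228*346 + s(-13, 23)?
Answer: 78894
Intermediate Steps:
s(M, d) = -4 + M + d
228*346 + s(-13, 23) = 228*346 + (-4 - 13 + 23) = 78888 + 6 = 78894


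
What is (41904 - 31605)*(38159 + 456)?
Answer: 397695885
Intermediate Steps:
(41904 - 31605)*(38159 + 456) = 10299*38615 = 397695885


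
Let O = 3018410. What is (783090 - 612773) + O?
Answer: 3188727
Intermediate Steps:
(783090 - 612773) + O = (783090 - 612773) + 3018410 = 170317 + 3018410 = 3188727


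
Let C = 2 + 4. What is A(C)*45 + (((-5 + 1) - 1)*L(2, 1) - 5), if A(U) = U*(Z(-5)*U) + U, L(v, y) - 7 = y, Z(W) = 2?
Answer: 3465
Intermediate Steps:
C = 6
L(v, y) = 7 + y
A(U) = U + 2*U² (A(U) = U*(2*U) + U = 2*U² + U = U + 2*U²)
A(C)*45 + (((-5 + 1) - 1)*L(2, 1) - 5) = (6*(1 + 2*6))*45 + (((-5 + 1) - 1)*(7 + 1) - 5) = (6*(1 + 12))*45 + ((-4 - 1)*8 - 5) = (6*13)*45 + (-5*8 - 5) = 78*45 + (-40 - 5) = 3510 - 45 = 3465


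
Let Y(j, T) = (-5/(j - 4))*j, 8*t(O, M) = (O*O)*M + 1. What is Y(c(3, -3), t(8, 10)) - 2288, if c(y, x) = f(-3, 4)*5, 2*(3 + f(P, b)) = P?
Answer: -121489/53 ≈ -2292.2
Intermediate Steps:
f(P, b) = -3 + P/2
t(O, M) = ⅛ + M*O²/8 (t(O, M) = ((O*O)*M + 1)/8 = (O²*M + 1)/8 = (M*O² + 1)/8 = (1 + M*O²)/8 = ⅛ + M*O²/8)
c(y, x) = -45/2 (c(y, x) = (-3 + (½)*(-3))*5 = (-3 - 3/2)*5 = -9/2*5 = -45/2)
Y(j, T) = -5*j/(-4 + j) (Y(j, T) = (-5/(-4 + j))*j = -5*j/(-4 + j))
Y(c(3, -3), t(8, 10)) - 2288 = -5*(-45/2)/(-4 - 45/2) - 2288 = -5*(-45/2)/(-53/2) - 2288 = -5*(-45/2)*(-2/53) - 2288 = -225/53 - 2288 = -121489/53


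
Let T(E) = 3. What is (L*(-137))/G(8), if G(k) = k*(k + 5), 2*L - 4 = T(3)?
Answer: -959/208 ≈ -4.6106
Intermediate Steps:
L = 7/2 (L = 2 + (½)*3 = 2 + 3/2 = 7/2 ≈ 3.5000)
G(k) = k*(5 + k)
(L*(-137))/G(8) = ((7/2)*(-137))/((8*(5 + 8))) = -959/(2*(8*13)) = -959/2/104 = -959/2*1/104 = -959/208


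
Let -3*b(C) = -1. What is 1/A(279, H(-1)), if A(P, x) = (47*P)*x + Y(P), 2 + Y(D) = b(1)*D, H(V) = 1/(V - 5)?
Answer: -2/4189 ≈ -0.00047744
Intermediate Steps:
b(C) = 1/3 (b(C) = -1/3*(-1) = 1/3)
H(V) = 1/(-5 + V)
Y(D) = -2 + D/3
A(P, x) = -2 + P/3 + 47*P*x (A(P, x) = (47*P)*x + (-2 + P/3) = 47*P*x + (-2 + P/3) = -2 + P/3 + 47*P*x)
1/A(279, H(-1)) = 1/(-2 + (1/3)*279 + 47*279/(-5 - 1)) = 1/(-2 + 93 + 47*279/(-6)) = 1/(-2 + 93 + 47*279*(-1/6)) = 1/(-2 + 93 - 4371/2) = 1/(-4189/2) = -2/4189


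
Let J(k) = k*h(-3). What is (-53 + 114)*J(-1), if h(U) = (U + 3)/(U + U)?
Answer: 0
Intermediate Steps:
h(U) = (3 + U)/(2*U) (h(U) = (3 + U)/((2*U)) = (3 + U)*(1/(2*U)) = (3 + U)/(2*U))
J(k) = 0 (J(k) = k*((½)*(3 - 3)/(-3)) = k*((½)*(-⅓)*0) = k*0 = 0)
(-53 + 114)*J(-1) = (-53 + 114)*0 = 61*0 = 0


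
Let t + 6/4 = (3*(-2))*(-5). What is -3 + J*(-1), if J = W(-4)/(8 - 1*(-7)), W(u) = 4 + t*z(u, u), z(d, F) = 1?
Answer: -31/6 ≈ -5.1667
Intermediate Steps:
t = 57/2 (t = -3/2 + (3*(-2))*(-5) = -3/2 - 6*(-5) = -3/2 + 30 = 57/2 ≈ 28.500)
W(u) = 65/2 (W(u) = 4 + (57/2)*1 = 4 + 57/2 = 65/2)
J = 13/6 (J = 65/(2*(8 - 1*(-7))) = 65/(2*(8 + 7)) = (65/2)/15 = (65/2)*(1/15) = 13/6 ≈ 2.1667)
-3 + J*(-1) = -3 + (13/6)*(-1) = -3 - 13/6 = -31/6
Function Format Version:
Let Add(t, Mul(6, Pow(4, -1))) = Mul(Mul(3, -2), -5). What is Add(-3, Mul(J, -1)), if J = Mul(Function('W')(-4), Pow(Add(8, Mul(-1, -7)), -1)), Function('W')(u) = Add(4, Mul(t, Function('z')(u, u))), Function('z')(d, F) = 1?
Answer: Rational(-31, 6) ≈ -5.1667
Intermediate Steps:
t = Rational(57, 2) (t = Add(Rational(-3, 2), Mul(Mul(3, -2), -5)) = Add(Rational(-3, 2), Mul(-6, -5)) = Add(Rational(-3, 2), 30) = Rational(57, 2) ≈ 28.500)
Function('W')(u) = Rational(65, 2) (Function('W')(u) = Add(4, Mul(Rational(57, 2), 1)) = Add(4, Rational(57, 2)) = Rational(65, 2))
J = Rational(13, 6) (J = Mul(Rational(65, 2), Pow(Add(8, Mul(-1, -7)), -1)) = Mul(Rational(65, 2), Pow(Add(8, 7), -1)) = Mul(Rational(65, 2), Pow(15, -1)) = Mul(Rational(65, 2), Rational(1, 15)) = Rational(13, 6) ≈ 2.1667)
Add(-3, Mul(J, -1)) = Add(-3, Mul(Rational(13, 6), -1)) = Add(-3, Rational(-13, 6)) = Rational(-31, 6)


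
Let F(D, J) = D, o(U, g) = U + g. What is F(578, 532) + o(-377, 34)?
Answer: 235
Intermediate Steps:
F(578, 532) + o(-377, 34) = 578 + (-377 + 34) = 578 - 343 = 235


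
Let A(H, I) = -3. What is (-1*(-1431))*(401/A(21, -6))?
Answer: -191277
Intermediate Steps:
(-1*(-1431))*(401/A(21, -6)) = (-1*(-1431))*(401/(-3)) = 1431*(401*(-⅓)) = 1431*(-401/3) = -191277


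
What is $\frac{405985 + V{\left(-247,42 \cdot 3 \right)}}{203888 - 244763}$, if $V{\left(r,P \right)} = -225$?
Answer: $- \frac{81152}{8175} \approx -9.9268$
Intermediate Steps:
$\frac{405985 + V{\left(-247,42 \cdot 3 \right)}}{203888 - 244763} = \frac{405985 - 225}{203888 - 244763} = \frac{405760}{-40875} = 405760 \left(- \frac{1}{40875}\right) = - \frac{81152}{8175}$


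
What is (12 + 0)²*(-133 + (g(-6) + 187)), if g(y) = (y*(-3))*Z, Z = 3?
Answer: 15552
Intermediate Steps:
g(y) = -9*y (g(y) = (y*(-3))*3 = -3*y*3 = -9*y)
(12 + 0)²*(-133 + (g(-6) + 187)) = (12 + 0)²*(-133 + (-9*(-6) + 187)) = 12²*(-133 + (54 + 187)) = 144*(-133 + 241) = 144*108 = 15552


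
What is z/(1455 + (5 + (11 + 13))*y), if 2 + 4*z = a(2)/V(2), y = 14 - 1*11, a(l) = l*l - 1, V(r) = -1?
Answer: -5/6168 ≈ -0.00081064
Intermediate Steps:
a(l) = -1 + l**2 (a(l) = l**2 - 1 = -1 + l**2)
y = 3 (y = 14 - 11 = 3)
z = -5/4 (z = -1/2 + ((-1 + 2**2)/(-1))/4 = -1/2 + ((-1 + 4)*(-1))/4 = -1/2 + (3*(-1))/4 = -1/2 + (1/4)*(-3) = -1/2 - 3/4 = -5/4 ≈ -1.2500)
z/(1455 + (5 + (11 + 13))*y) = -5/4/(1455 + (5 + (11 + 13))*3) = -5/4/(1455 + (5 + 24)*3) = -5/4/(1455 + 29*3) = -5/4/(1455 + 87) = -5/4/1542 = (1/1542)*(-5/4) = -5/6168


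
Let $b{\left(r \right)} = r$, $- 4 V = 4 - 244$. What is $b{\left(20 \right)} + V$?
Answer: $80$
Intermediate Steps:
$V = 60$ ($V = - \frac{4 - 244}{4} = \left(- \frac{1}{4}\right) \left(-240\right) = 60$)
$b{\left(20 \right)} + V = 20 + 60 = 80$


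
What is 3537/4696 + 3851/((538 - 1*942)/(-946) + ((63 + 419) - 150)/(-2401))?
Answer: 10269503353475/770064168 ≈ 13336.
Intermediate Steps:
3537/4696 + 3851/((538 - 1*942)/(-946) + ((63 + 419) - 150)/(-2401)) = 3537*(1/4696) + 3851/((538 - 942)*(-1/946) + (482 - 150)*(-1/2401)) = 3537/4696 + 3851/(-404*(-1/946) + 332*(-1/2401)) = 3537/4696 + 3851/(202/473 - 332/2401) = 3537/4696 + 3851/(327966/1135673) = 3537/4696 + 3851*(1135673/327966) = 3537/4696 + 4373476723/327966 = 10269503353475/770064168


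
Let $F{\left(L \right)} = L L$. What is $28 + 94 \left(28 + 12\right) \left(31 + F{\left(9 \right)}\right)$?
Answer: $421148$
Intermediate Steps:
$F{\left(L \right)} = L^{2}$
$28 + 94 \left(28 + 12\right) \left(31 + F{\left(9 \right)}\right) = 28 + 94 \left(28 + 12\right) \left(31 + 9^{2}\right) = 28 + 94 \cdot 40 \left(31 + 81\right) = 28 + 94 \cdot 40 \cdot 112 = 28 + 94 \cdot 4480 = 28 + 421120 = 421148$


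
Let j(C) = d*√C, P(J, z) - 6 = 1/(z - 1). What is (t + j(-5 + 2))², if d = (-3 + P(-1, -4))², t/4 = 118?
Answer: 139124752/625 + 185024*I*√3/25 ≈ 2.226e+5 + 12819.0*I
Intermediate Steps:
P(J, z) = 6 + 1/(-1 + z) (P(J, z) = 6 + 1/(z - 1) = 6 + 1/(-1 + z))
t = 472 (t = 4*118 = 472)
d = 196/25 (d = (-3 + (-5 + 6*(-4))/(-1 - 4))² = (-3 + (-5 - 24)/(-5))² = (-3 - ⅕*(-29))² = (-3 + 29/5)² = (14/5)² = 196/25 ≈ 7.8400)
j(C) = 196*√C/25
(t + j(-5 + 2))² = (472 + 196*√(-5 + 2)/25)² = (472 + 196*√(-3)/25)² = (472 + 196*(I*√3)/25)² = (472 + 196*I*√3/25)²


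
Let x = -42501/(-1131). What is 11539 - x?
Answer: 4336036/377 ≈ 11501.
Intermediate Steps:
x = 14167/377 (x = -42501*(-1/1131) = 14167/377 ≈ 37.578)
11539 - x = 11539 - 1*14167/377 = 11539 - 14167/377 = 4336036/377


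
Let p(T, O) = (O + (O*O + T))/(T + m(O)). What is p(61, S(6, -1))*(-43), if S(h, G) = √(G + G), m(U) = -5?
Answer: -2537/56 - 43*I*√2/56 ≈ -45.304 - 1.0859*I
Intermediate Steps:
S(h, G) = √2*√G (S(h, G) = √(2*G) = √2*√G)
p(T, O) = (O + T + O²)/(-5 + T) (p(T, O) = (O + (O*O + T))/(T - 5) = (O + (O² + T))/(-5 + T) = (O + (T + O²))/(-5 + T) = (O + T + O²)/(-5 + T))
p(61, S(6, -1))*(-43) = ((√2*√(-1) + 61 + (√2*√(-1))²)/(-5 + 61))*(-43) = ((√2*I + 61 + (√2*I)²)/56)*(-43) = ((I*√2 + 61 + (I*√2)²)/56)*(-43) = ((I*√2 + 61 - 2)/56)*(-43) = ((59 + I*√2)/56)*(-43) = (59/56 + I*√2/56)*(-43) = -2537/56 - 43*I*√2/56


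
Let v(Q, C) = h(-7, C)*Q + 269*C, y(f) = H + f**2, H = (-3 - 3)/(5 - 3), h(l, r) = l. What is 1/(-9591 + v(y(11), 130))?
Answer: 1/24553 ≈ 4.0728e-5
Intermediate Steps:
H = -3 (H = -6/2 = -6*1/2 = -3)
y(f) = -3 + f**2
v(Q, C) = -7*Q + 269*C
1/(-9591 + v(y(11), 130)) = 1/(-9591 + (-7*(-3 + 11**2) + 269*130)) = 1/(-9591 + (-7*(-3 + 121) + 34970)) = 1/(-9591 + (-7*118 + 34970)) = 1/(-9591 + (-826 + 34970)) = 1/(-9591 + 34144) = 1/24553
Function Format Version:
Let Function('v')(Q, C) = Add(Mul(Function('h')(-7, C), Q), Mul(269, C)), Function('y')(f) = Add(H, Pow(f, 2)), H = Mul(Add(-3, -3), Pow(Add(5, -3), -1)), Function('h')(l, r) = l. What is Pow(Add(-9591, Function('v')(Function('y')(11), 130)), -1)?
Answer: Rational(1, 24553) ≈ 4.0728e-5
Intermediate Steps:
H = -3 (H = Mul(-6, Pow(2, -1)) = Mul(-6, Rational(1, 2)) = -3)
Function('y')(f) = Add(-3, Pow(f, 2))
Function('v')(Q, C) = Add(Mul(-7, Q), Mul(269, C))
Pow(Add(-9591, Function('v')(Function('y')(11), 130)), -1) = Pow(Add(-9591, Add(Mul(-7, Add(-3, Pow(11, 2))), Mul(269, 130))), -1) = Pow(Add(-9591, Add(Mul(-7, Add(-3, 121)), 34970)), -1) = Pow(Add(-9591, Add(Mul(-7, 118), 34970)), -1) = Pow(Add(-9591, Add(-826, 34970)), -1) = Pow(Add(-9591, 34144), -1) = Pow(24553, -1) = Rational(1, 24553)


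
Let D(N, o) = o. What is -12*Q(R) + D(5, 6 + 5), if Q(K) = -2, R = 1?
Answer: 35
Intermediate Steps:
-12*Q(R) + D(5, 6 + 5) = -12*(-2) + (6 + 5) = 24 + 11 = 35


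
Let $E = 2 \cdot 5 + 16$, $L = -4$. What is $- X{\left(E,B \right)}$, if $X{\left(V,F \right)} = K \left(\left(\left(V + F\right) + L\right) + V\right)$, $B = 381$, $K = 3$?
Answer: $-1287$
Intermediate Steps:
$E = 26$ ($E = 10 + 16 = 26$)
$X{\left(V,F \right)} = -12 + 3 F + 6 V$ ($X{\left(V,F \right)} = 3 \left(\left(\left(V + F\right) - 4\right) + V\right) = 3 \left(\left(\left(F + V\right) - 4\right) + V\right) = 3 \left(\left(-4 + F + V\right) + V\right) = 3 \left(-4 + F + 2 V\right) = -12 + 3 F + 6 V$)
$- X{\left(E,B \right)} = - (-12 + 3 \cdot 381 + 6 \cdot 26) = - (-12 + 1143 + 156) = \left(-1\right) 1287 = -1287$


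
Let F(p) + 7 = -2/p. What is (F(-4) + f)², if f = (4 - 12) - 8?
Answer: 2025/4 ≈ 506.25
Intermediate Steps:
F(p) = -7 - 2/p
f = -16 (f = -8 - 8 = -16)
(F(-4) + f)² = ((-7 - 2/(-4)) - 16)² = ((-7 - 2*(-¼)) - 16)² = ((-7 + ½) - 16)² = (-13/2 - 16)² = (-45/2)² = 2025/4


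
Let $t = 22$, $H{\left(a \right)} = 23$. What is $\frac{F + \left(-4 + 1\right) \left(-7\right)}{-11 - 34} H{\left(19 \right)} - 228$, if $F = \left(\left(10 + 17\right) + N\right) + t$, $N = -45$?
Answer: $- \frac{2167}{9} \approx -240.78$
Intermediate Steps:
$F = 4$ ($F = \left(\left(10 + 17\right) - 45\right) + 22 = \left(27 - 45\right) + 22 = -18 + 22 = 4$)
$\frac{F + \left(-4 + 1\right) \left(-7\right)}{-11 - 34} H{\left(19 \right)} - 228 = \frac{4 + \left(-4 + 1\right) \left(-7\right)}{-11 - 34} \cdot 23 - 228 = \frac{4 - -21}{-45} \cdot 23 - 228 = \left(4 + 21\right) \left(- \frac{1}{45}\right) 23 - 228 = 25 \left(- \frac{1}{45}\right) 23 - 228 = \left(- \frac{5}{9}\right) 23 - 228 = - \frac{115}{9} - 228 = - \frac{2167}{9}$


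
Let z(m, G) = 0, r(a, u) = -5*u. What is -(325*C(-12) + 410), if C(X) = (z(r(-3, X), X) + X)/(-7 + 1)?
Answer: -1060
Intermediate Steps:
C(X) = -X/6 (C(X) = (0 + X)/(-7 + 1) = X/(-6) = X*(-1/6) = -X/6)
-(325*C(-12) + 410) = -(325*(-1/6*(-12)) + 410) = -(325*2 + 410) = -(650 + 410) = -1*1060 = -1060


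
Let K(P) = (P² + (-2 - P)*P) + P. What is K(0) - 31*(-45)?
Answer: 1395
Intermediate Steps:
K(P) = P + P² + P*(-2 - P) (K(P) = (P² + P*(-2 - P)) + P = P + P² + P*(-2 - P))
K(0) - 31*(-45) = -1*0 - 31*(-45) = 0 + 1395 = 1395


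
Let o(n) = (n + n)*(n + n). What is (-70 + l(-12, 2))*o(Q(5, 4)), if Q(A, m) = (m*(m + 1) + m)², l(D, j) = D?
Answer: -108822528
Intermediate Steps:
Q(A, m) = (m + m*(1 + m))² (Q(A, m) = (m*(1 + m) + m)² = (m + m*(1 + m))²)
o(n) = 4*n² (o(n) = (2*n)*(2*n) = 4*n²)
(-70 + l(-12, 2))*o(Q(5, 4)) = (-70 - 12)*(4*(4²*(2 + 4)²)²) = -328*(16*6²)² = -328*(16*36)² = -328*576² = -328*331776 = -82*1327104 = -108822528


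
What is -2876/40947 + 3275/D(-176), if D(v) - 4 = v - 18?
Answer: -26929573/1555986 ≈ -17.307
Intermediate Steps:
D(v) = -14 + v (D(v) = 4 + (v - 18) = 4 + (-18 + v) = -14 + v)
-2876/40947 + 3275/D(-176) = -2876/40947 + 3275/(-14 - 176) = -2876*1/40947 + 3275/(-190) = -2876/40947 + 3275*(-1/190) = -2876/40947 - 655/38 = -26929573/1555986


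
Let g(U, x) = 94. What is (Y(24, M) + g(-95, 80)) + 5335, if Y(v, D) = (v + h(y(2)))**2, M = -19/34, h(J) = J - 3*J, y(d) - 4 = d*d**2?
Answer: 5429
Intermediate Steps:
y(d) = 4 + d**3 (y(d) = 4 + d*d**2 = 4 + d**3)
h(J) = -2*J
M = -19/34 (M = -19*1/34 = -19/34 ≈ -0.55882)
Y(v, D) = (-24 + v)**2 (Y(v, D) = (v - 2*(4 + 2**3))**2 = (v - 2*(4 + 8))**2 = (v - 2*12)**2 = (v - 24)**2 = (-24 + v)**2)
(Y(24, M) + g(-95, 80)) + 5335 = ((-24 + 24)**2 + 94) + 5335 = (0**2 + 94) + 5335 = (0 + 94) + 5335 = 94 + 5335 = 5429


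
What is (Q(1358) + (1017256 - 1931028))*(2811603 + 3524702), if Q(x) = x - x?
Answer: -5789938092460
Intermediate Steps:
Q(x) = 0
(Q(1358) + (1017256 - 1931028))*(2811603 + 3524702) = (0 + (1017256 - 1931028))*(2811603 + 3524702) = (0 - 913772)*6336305 = -913772*6336305 = -5789938092460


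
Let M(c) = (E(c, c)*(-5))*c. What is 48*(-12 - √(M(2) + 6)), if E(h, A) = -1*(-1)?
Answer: -576 - 96*I ≈ -576.0 - 96.0*I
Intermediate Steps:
E(h, A) = 1
M(c) = -5*c (M(c) = (1*(-5))*c = -5*c)
48*(-12 - √(M(2) + 6)) = 48*(-12 - √(-5*2 + 6)) = 48*(-12 - √(-10 + 6)) = 48*(-12 - √(-4)) = 48*(-12 - 2*I) = -576 - 96*I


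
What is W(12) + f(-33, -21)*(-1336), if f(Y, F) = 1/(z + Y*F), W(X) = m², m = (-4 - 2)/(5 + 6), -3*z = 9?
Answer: -68408/41745 ≈ -1.6387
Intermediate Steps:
z = -3 (z = -⅓*9 = -3)
m = -6/11 ≈ -0.54545
W(X) = 36/121 (W(X) = (-6/11)² = 36/121)
f(Y, F) = 1/(-3 + F*Y) (f(Y, F) = 1/(-3 + Y*F) = 1/(-3 + F*Y))
W(12) + f(-33, -21)*(-1336) = 36/121 - 1336/(-3 - 21*(-33)) = 36/121 - 1336/(-3 + 693) = 36/121 - 1336/690 = 36/121 + (1/690)*(-1336) = 36/121 - 668/345 = -68408/41745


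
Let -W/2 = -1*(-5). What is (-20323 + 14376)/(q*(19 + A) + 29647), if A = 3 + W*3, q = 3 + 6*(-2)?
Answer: -5947/29719 ≈ -0.20011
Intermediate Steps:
W = -10 (W = -(-2)*(-5) = -2*5 = -10)
q = -9 (q = 3 - 12 = -9)
A = -27 (A = 3 - 10*3 = 3 - 30 = -27)
(-20323 + 14376)/(q*(19 + A) + 29647) = (-20323 + 14376)/(-9*(19 - 27) + 29647) = -5947/(-9*(-8) + 29647) = -5947/(72 + 29647) = -5947/29719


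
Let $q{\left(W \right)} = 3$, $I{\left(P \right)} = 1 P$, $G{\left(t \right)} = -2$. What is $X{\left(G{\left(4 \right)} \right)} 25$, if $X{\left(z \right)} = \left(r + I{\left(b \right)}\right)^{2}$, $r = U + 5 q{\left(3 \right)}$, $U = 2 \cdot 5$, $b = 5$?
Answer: $22500$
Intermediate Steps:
$U = 10$
$I{\left(P \right)} = P$
$r = 25$ ($r = 10 + 5 \cdot 3 = 10 + 15 = 25$)
$X{\left(z \right)} = 900$ ($X{\left(z \right)} = \left(25 + 5\right)^{2} = 30^{2} = 900$)
$X{\left(G{\left(4 \right)} \right)} 25 = 900 \cdot 25 = 22500$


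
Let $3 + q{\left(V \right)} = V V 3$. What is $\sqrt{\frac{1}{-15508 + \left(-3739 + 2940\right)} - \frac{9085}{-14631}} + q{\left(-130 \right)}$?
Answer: $50697 + \frac{136 \sqrt{1910849025453}}{238587717} \approx 50698.0$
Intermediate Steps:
$q{\left(V \right)} = -3 + 3 V^{2}$ ($q{\left(V \right)} = -3 + V V 3 = -3 + V^{2} \cdot 3 = -3 + 3 V^{2}$)
$\sqrt{\frac{1}{-15508 + \left(-3739 + 2940\right)} - \frac{9085}{-14631}} + q{\left(-130 \right)} = \sqrt{\frac{1}{-15508 + \left(-3739 + 2940\right)} - \frac{9085}{-14631}} - \left(3 - 3 \left(-130\right)^{2}\right) = \sqrt{\frac{1}{-15508 - 799} - - \frac{9085}{14631}} + \left(-3 + 3 \cdot 16900\right) = \sqrt{\frac{1}{-16307} + \frac{9085}{14631}} + \left(-3 + 50700\right) = \sqrt{- \frac{1}{16307} + \frac{9085}{14631}} + 50697 = \sqrt{\frac{148134464}{238587717}} + 50697 = \frac{136 \sqrt{1910849025453}}{238587717} + 50697 = 50697 + \frac{136 \sqrt{1910849025453}}{238587717}$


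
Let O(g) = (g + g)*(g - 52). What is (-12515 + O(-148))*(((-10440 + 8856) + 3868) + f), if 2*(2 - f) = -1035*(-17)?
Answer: -607978755/2 ≈ -3.0399e+8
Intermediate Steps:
O(g) = 2*g*(-52 + g) (O(g) = (2*g)*(-52 + g) = 2*g*(-52 + g))
f = -17591/2 (f = 2 - (-1035)*(-17)/2 = 2 - 1/2*17595 = 2 - 17595/2 = -17591/2 ≈ -8795.5)
(-12515 + O(-148))*(((-10440 + 8856) + 3868) + f) = (-12515 + 2*(-148)*(-52 - 148))*(((-10440 + 8856) + 3868) - 17591/2) = (-12515 + 2*(-148)*(-200))*((-1584 + 3868) - 17591/2) = (-12515 + 59200)*(2284 - 17591/2) = 46685*(-13023/2) = -607978755/2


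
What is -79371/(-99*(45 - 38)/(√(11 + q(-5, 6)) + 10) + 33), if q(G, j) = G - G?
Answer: 26457/10 + 555597*√11/1210 ≈ 4168.6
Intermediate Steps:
q(G, j) = 0
-79371/(-99*(45 - 38)/(√(11 + q(-5, 6)) + 10) + 33) = -79371/(-99*(45 - 38)/(√(11 + 0) + 10) + 33) = -79371/(-693/(√11 + 10) + 33) = -79371/(-693/(10 + √11) + 33) = -79371/(33 - 693/(10 + √11))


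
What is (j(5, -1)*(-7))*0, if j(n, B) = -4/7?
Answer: 0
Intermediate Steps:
j(n, B) = -4/7 (j(n, B) = -4*1/7 = -4/7)
(j(5, -1)*(-7))*0 = -4/7*(-7)*0 = 4*0 = 0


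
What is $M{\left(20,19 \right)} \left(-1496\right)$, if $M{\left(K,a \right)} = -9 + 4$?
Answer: $7480$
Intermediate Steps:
$M{\left(K,a \right)} = -5$
$M{\left(20,19 \right)} \left(-1496\right) = \left(-5\right) \left(-1496\right) = 7480$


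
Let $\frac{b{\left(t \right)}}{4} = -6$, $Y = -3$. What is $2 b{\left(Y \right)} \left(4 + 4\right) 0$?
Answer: $0$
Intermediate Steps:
$b{\left(t \right)} = -24$ ($b{\left(t \right)} = 4 \left(-6\right) = -24$)
$2 b{\left(Y \right)} \left(4 + 4\right) 0 = 2 \left(-24\right) \left(4 + 4\right) 0 = - 48 \cdot 8 \cdot 0 = \left(-48\right) 0 = 0$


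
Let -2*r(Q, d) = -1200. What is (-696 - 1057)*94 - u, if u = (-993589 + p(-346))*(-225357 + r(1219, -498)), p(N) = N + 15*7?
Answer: -223370414092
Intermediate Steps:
r(Q, d) = 600 (r(Q, d) = -½*(-1200) = 600)
p(N) = 105 + N (p(N) = N + 105 = 105 + N)
u = 223370249310 (u = (-993589 + (105 - 346))*(-225357 + 600) = (-993589 - 241)*(-224757) = -993830*(-224757) = 223370249310)
(-696 - 1057)*94 - u = (-696 - 1057)*94 - 1*223370249310 = -1753*94 - 223370249310 = -164782 - 223370249310 = -223370414092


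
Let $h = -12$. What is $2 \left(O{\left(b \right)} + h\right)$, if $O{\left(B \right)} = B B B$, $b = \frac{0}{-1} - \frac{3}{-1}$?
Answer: $30$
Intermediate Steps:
$b = 3$ ($b = 0 \left(-1\right) - -3 = 0 + 3 = 3$)
$O{\left(B \right)} = B^{3}$ ($O{\left(B \right)} = B^{2} B = B^{3}$)
$2 \left(O{\left(b \right)} + h\right) = 2 \left(3^{3} - 12\right) = 2 \left(27 - 12\right) = 2 \cdot 15 = 30$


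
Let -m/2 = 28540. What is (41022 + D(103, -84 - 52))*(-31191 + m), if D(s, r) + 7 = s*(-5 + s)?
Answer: -4511442539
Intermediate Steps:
D(s, r) = -7 + s*(-5 + s)
m = -57080 (m = -2*28540 = -57080)
(41022 + D(103, -84 - 52))*(-31191 + m) = (41022 + (-7 + 103**2 - 5*103))*(-31191 - 57080) = (41022 + (-7 + 10609 - 515))*(-88271) = (41022 + 10087)*(-88271) = 51109*(-88271) = -4511442539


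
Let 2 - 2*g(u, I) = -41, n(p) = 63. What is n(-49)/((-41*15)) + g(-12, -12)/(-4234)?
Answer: -186643/1735940 ≈ -0.10752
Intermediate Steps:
g(u, I) = 43/2 (g(u, I) = 1 - ½*(-41) = 1 + 41/2 = 43/2)
n(-49)/((-41*15)) + g(-12, -12)/(-4234) = 63/((-41*15)) + (43/2)/(-4234) = 63/(-615) + (43/2)*(-1/4234) = 63*(-1/615) - 43/8468 = -21/205 - 43/8468 = -186643/1735940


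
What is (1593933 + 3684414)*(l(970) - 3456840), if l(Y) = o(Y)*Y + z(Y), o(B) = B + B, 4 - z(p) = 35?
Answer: -8313771287637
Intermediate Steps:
z(p) = -31 (z(p) = 4 - 1*35 = 4 - 35 = -31)
o(B) = 2*B
l(Y) = -31 + 2*Y² (l(Y) = (2*Y)*Y - 31 = 2*Y² - 31 = -31 + 2*Y²)
(1593933 + 3684414)*(l(970) - 3456840) = (1593933 + 3684414)*((-31 + 2*970²) - 3456840) = 5278347*((-31 + 2*940900) - 3456840) = 5278347*((-31 + 1881800) - 3456840) = 5278347*(1881769 - 3456840) = 5278347*(-1575071) = -8313771287637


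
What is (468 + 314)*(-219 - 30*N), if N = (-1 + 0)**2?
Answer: -194718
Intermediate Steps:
N = 1 (N = (-1)**2 = 1)
(468 + 314)*(-219 - 30*N) = (468 + 314)*(-219 - 30*1) = 782*(-219 - 30) = 782*(-249) = -194718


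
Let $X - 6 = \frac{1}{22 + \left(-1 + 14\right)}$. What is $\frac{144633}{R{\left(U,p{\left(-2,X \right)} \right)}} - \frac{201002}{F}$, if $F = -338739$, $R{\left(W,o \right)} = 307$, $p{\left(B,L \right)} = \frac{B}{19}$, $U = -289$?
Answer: $\frac{49054545401}{103992873} \approx 471.71$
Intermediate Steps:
$X = \frac{211}{35}$ ($X = 6 + \frac{1}{22 + \left(-1 + 14\right)} = 6 + \frac{1}{22 + 13} = 6 + \frac{1}{35} = \frac{211}{35} \approx 6.0286$)
$p{\left(B,L \right)} = \frac{B}{19}$ ($p{\left(B,L \right)} = B \frac{1}{19} = \frac{B}{19}$)
$\frac{144633}{R{\left(U,p{\left(-2,X \right)} \right)}} - \frac{201002}{F} = \frac{144633}{307} - \frac{201002}{-338739} = 144633 \cdot \frac{1}{307} - - \frac{201002}{338739} = \frac{144633}{307} + \frac{201002}{338739} = \frac{49054545401}{103992873}$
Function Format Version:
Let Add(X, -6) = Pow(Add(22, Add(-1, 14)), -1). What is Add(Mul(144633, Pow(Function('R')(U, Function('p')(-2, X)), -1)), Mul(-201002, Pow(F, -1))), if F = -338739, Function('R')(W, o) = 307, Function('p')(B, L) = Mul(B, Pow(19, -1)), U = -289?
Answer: Rational(49054545401, 103992873) ≈ 471.71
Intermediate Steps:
X = Rational(211, 35) (X = Add(6, Pow(Add(22, Add(-1, 14)), -1)) = Add(6, Pow(Add(22, 13), -1)) = Add(6, Pow(35, -1)) = Add(6, Rational(1, 35)) = Rational(211, 35) ≈ 6.0286)
Function('p')(B, L) = Mul(Rational(1, 19), B) (Function('p')(B, L) = Mul(B, Rational(1, 19)) = Mul(Rational(1, 19), B))
Add(Mul(144633, Pow(Function('R')(U, Function('p')(-2, X)), -1)), Mul(-201002, Pow(F, -1))) = Add(Mul(144633, Pow(307, -1)), Mul(-201002, Pow(-338739, -1))) = Add(Mul(144633, Rational(1, 307)), Mul(-201002, Rational(-1, 338739))) = Add(Rational(144633, 307), Rational(201002, 338739)) = Rational(49054545401, 103992873)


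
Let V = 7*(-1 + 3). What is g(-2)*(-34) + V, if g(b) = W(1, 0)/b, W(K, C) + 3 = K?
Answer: -20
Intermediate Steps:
W(K, C) = -3 + K
g(b) = -2/b (g(b) = (-3 + 1)/b = -2/b)
V = 14 (V = 7*2 = 14)
g(-2)*(-34) + V = -2/(-2)*(-34) + 14 = -2*(-½)*(-34) + 14 = 1*(-34) + 14 = -34 + 14 = -20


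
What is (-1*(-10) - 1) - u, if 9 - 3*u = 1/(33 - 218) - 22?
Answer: -247/185 ≈ -1.3351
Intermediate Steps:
u = 1912/185 (u = 3 - (1/(33 - 218) - 22)/3 = 3 - (1/(-185) - 22)/3 = 3 - (-1/185 - 22)/3 = 3 - ⅓*(-4071/185) = 3 + 1357/185 = 1912/185 ≈ 10.335)
(-1*(-10) - 1) - u = (-1*(-10) - 1) - 1*1912/185 = (10 - 1) - 1912/185 = 9 - 1912/185 = -247/185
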